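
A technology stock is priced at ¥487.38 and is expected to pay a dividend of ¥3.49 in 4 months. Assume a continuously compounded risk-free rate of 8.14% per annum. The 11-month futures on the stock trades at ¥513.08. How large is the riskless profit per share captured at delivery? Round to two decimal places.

¥8.40 per share

PV(dividends) I = 3.49·e^(−0.0814·4/12) = 3.3966
Fair futures F* = (S − I)·e^(rT) = (487.38 − 3.3966)·e^0.074617 = 483.9834 × 1.077471 = 521.4781
Market ¥513.08 < fair 521.4781: forward underpriced → reverse cash-and-carry (short the stock, invest proceeds at r, pay the dividends, go long the forward).
Profit at T = |F_mkt − F*| = |513.08 − 521.4781| = ¥8.40 per share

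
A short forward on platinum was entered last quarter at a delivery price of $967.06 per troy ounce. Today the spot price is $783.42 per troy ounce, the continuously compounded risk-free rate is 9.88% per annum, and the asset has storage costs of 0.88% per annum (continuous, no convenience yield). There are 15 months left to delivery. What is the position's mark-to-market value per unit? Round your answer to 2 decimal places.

Current fair forward for the remaining 15 months: F = S·e^((r + u)·T), (r + u) = 0.0988 + 0.0088 = 0.1076
F = 783.42 · e^(0.1076 × 15/12) = 783.42 × 1.143965 = 896.2051
Value of long forward = (F − K)·e^(−rT) = (896.2051 − 967.06) · e^(−0.0988·15/12)
= -70.8549 × 0.883822 = -62.62
Short position value = −(long value) = $62.62

$62.62 per troy ounce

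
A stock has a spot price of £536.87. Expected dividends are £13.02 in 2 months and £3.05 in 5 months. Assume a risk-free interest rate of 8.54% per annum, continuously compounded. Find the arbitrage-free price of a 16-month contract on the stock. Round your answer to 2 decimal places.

PV(dividends) I = 13.02·e^(−0.0854·2/12) + 3.05·e^(−0.0854·5/12)
I = 12.8360 + 2.9434 = 15.7794
F = (S − I)·e^(rT) = (536.87 − 15.7794) · e^(0.0854·16/12)
= 521.0906 · e^0.113867 = 521.0906 × 1.120603 = £583.94

£583.94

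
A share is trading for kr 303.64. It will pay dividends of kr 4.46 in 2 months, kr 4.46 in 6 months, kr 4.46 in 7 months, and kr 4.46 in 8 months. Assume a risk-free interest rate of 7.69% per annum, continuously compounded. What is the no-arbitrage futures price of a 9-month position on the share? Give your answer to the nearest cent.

kr 303.45

PV(dividends) I = 4.46·e^(−0.0769·2/12) + 4.46·e^(−0.0769·6/12) + 4.46·e^(−0.0769·7/12) + 4.46·e^(−0.0769·8/12)
I = 4.4032 + 4.2918 + 4.2644 + 4.2371 = 17.1965
F = (S − I)·e^(rT) = (303.64 − 17.1965) · e^(0.0769·9/12)
= 286.4435 · e^0.057675 = 286.4435 × 1.059371 = kr 303.45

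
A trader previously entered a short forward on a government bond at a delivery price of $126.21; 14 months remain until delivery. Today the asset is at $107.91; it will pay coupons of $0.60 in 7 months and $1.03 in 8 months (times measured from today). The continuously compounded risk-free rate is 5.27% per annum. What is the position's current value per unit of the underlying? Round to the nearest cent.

PV(remaining coupons) I = 0.60·e^(−0.0527·7/12) + 1.03·e^(−0.0527·8/12) = 1.5763
Current forward F = (S − I)·e^(rT) = (107.91 − 1.5763)·e^(0.0527·14/12) = 106.3337 × 1.063413 = 113.0766
Value (long) = (F − K)·e^(−rT) = (113.0766 − 126.21) × 0.940369 = -12.3502
Short position value = −(long value) = $12.35

$12.35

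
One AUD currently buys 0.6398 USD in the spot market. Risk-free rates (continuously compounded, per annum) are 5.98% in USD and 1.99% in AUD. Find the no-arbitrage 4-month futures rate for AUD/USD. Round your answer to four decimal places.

0.6484

F = S·e^((r_USD − r_AUD)T) = 0.6398 · e^((0.0598 − 0.0199) × 4/12)
= 0.6398 · e^0.013300 = 0.6398 × 1.013389
F = 0.6484 USD per AUD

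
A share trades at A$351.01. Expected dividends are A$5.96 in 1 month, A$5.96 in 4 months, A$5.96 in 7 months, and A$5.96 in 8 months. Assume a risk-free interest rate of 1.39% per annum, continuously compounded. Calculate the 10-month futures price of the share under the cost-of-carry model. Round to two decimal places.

PV(dividends) I = 5.96·e^(−0.0139·1/12) + 5.96·e^(−0.0139·4/12) + 5.96·e^(−0.0139·7/12) + 5.96·e^(−0.0139·8/12)
I = 5.9531 + 5.9324 + 5.9119 + 5.9050 = 23.7024
F = (S − I)·e^(rT) = (351.01 − 23.7024) · e^(0.0139·10/12)
= 327.3076 · e^0.011583 = 327.3076 × 1.011650 = A$331.12

A$331.12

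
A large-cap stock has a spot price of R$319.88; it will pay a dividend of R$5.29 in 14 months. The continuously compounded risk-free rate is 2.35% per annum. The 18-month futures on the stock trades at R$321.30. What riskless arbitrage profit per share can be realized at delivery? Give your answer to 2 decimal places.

R$4.73 per share

PV(dividends) I = 5.29·e^(−0.0235·14/12) = 5.1469
Fair futures F* = (S − I)·e^(rT) = (319.88 − 5.1469)·e^0.035250 = 314.7331 × 1.035879 = 326.0254
Market R$321.30 < fair 326.0254: forward underpriced → reverse cash-and-carry (short the stock, invest proceeds at r, pay the dividends, go long the forward).
Profit at T = |F_mkt − F*| = |321.30 − 326.0254| = R$4.73 per share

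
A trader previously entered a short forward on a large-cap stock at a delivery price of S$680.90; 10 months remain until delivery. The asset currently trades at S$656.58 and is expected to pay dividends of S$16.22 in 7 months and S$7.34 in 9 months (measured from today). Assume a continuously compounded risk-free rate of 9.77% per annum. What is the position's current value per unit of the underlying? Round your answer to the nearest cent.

-S$6.78

PV(remaining dividends) I = 16.22·e^(−0.0977·7/12) + 7.34·e^(−0.0977·9/12) = 22.1428
Current forward F = (S − I)·e^(rT) = (656.58 − 22.1428)·e^(0.0977·10/12) = 634.4372 × 1.084823 = 688.2521
Value (long) = (F − K)·e^(−rT) = (688.2521 − 680.90) × 0.921810 = 6.7772
Short position value = −(long value) = -S$6.78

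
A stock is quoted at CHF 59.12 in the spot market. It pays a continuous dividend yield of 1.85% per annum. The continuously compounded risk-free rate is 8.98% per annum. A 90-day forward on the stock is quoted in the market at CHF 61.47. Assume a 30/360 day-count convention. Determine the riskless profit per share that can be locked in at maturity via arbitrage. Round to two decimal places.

CHF 1.29 per share

Fair forward: F* = S·e^(carry·T), with carry = (r − q) = 0.0898 − 0.0185 = 0.0713
F* = 59.12 · e^(0.0713 × 90/360) = 59.12 · e^0.017825 = 59.12 × 1.017985 = CHF 60.1833
Market CHF 61.47 > fair CHF 60.1833: forward overpriced → cash-and-carry (buy spot, short the forward).
At maturity, profit = |F_mkt − F*| = |61.47 − 60.1833| = CHF 1.29 per share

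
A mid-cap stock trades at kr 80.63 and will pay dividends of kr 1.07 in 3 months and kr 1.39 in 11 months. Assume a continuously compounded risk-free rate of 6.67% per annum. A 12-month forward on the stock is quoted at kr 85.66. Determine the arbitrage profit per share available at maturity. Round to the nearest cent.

kr 1.99 per share

PV(dividends) I = 1.07·e^(−0.0667·3/12) + 1.39·e^(−0.0667·11/12) = 2.3599
Fair forward F* = (S − I)·e^(rT) = (80.63 − 2.3599)·e^0.066700 = 78.2701 × 1.068975 = 83.6688
Market kr 85.66 > fair 83.6688: forward overpriced → cash-and-carry (borrow at r, buy the stock and collect the dividends, short the forward).
Profit at T = |F_mkt − F*| = |85.66 − 83.6688| = kr 1.99 per share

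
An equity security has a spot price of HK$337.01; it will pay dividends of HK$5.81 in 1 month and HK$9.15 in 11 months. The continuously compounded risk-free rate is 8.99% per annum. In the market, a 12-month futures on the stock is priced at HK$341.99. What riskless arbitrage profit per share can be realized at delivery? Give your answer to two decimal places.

PV(dividends) I = 5.81·e^(−0.0899·1/12) + 9.15·e^(−0.0899·11/12) = 14.1928
Fair futures F* = (S − I)·e^(rT) = (337.01 − 14.1928)·e^0.089900 = 322.8172 × 1.094065 = 353.1830
Market HK$341.99 < fair 353.1830: forward underpriced → reverse cash-and-carry (short the stock, invest proceeds at r, pay the dividends, go long the forward).
Profit at T = |F_mkt − F*| = |341.99 − 353.1830| = HK$11.19 per share

HK$11.19 per share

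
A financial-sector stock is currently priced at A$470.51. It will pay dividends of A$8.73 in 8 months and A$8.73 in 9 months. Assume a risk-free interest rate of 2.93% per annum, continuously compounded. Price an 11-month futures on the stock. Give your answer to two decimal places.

A$465.75

PV(dividends) I = 8.73·e^(−0.0293·8/12) + 8.73·e^(−0.0293·9/12)
I = 8.5611 + 8.5403 = 17.1014
F = (S − I)·e^(rT) = (470.51 − 17.1014) · e^(0.0293·11/12)
= 453.4086 · e^0.026858 = 453.4086 × 1.027222 = A$465.75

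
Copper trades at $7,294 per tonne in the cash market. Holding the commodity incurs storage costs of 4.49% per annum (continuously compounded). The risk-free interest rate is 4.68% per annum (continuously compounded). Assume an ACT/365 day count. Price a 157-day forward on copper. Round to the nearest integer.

Net carry = r + u − y = 0.0468 + 0.0449 − 0.0000 = 0.0917
F = S·e^((r+u−y)T) = 7294 · e^(0.0917 × 157/365) = 7294 · e^0.039444
= 7294 × 1.040232 = $7,587 per tonne

$7,587 per tonne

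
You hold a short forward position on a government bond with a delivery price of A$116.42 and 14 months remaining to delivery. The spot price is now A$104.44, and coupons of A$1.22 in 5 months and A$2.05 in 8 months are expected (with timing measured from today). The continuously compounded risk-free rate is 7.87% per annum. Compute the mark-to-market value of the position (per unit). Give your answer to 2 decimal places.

PV(remaining coupons) I = 1.22·e^(−0.0787·5/12) + 2.05·e^(−0.0787·8/12) = 3.1259
Current forward F = (S − I)·e^(rT) = (104.44 − 3.1259)·e^(0.0787·14/12) = 101.3141 × 1.096164 = 111.0569
Value (long) = (F − K)·e^(−rT) = (111.0569 − 116.42) × 0.912272 = -4.8926
Short position value = −(long value) = A$4.89

A$4.89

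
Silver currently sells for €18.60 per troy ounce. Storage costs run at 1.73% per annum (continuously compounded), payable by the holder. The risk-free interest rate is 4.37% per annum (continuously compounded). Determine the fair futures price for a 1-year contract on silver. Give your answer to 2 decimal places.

Net carry = r + u − y = 0.0437 + 0.0173 − 0.0000 = 0.0610
F = S·e^((r+u−y)T) = 18.60 · e^(0.0610 × 1) = 18.60 · e^0.061000
= 18.60 × 1.062899 = €19.77 per troy ounce

€19.77 per troy ounce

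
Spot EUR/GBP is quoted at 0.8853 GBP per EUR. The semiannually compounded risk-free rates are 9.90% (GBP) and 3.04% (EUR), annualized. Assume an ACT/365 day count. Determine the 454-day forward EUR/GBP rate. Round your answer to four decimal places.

By covered interest parity, F = S · (1+r_GBP/2)^(2T) / (1+r_EUR/2)^(2T)
= 0.8853 × 1.127710 / 1.038241 = 0.8853 × 1.086174
F = 0.9616 GBP per EUR

0.9616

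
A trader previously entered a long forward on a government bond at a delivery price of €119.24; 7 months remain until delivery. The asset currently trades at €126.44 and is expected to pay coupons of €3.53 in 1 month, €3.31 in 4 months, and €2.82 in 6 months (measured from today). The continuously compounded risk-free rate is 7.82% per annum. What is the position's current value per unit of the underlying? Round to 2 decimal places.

€3.07

PV(remaining coupons) I = 3.53·e^(−0.0782·1/12) + 3.31·e^(−0.0782·4/12) + 2.82·e^(−0.0782·6/12) = 9.4438
Current forward F = (S − I)·e^(rT) = (126.44 − 9.4438)·e^(0.0782·7/12) = 116.9962 × 1.046673 = 122.4568
Value (long) = (F − K)·e^(−rT) = (122.4568 − 119.24) × 0.955408 = 3.0734
Value = €3.07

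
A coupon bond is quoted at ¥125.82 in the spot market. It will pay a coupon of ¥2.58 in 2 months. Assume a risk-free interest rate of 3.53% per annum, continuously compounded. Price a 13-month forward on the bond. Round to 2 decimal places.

PV(coupons) I = 2.58·e^(−0.0353·2/12)
I = 2.5649
F = (S − I)·e^(rT) = (125.82 − 2.5649) · e^(0.0353·13/12)
= 123.2551 · e^0.038242 = 123.2551 × 1.038983 = ¥128.06

¥128.06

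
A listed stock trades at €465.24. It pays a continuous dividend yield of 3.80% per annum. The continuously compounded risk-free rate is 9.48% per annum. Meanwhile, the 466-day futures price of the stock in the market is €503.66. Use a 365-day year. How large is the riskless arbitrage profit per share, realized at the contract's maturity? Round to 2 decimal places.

Fair futures: F* = S·e^(carry·T), with carry = (r − q) = 0.0948 − 0.0380 = 0.0568
F* = 465.24 · e^(0.0568 × 466/365) = 465.24 · e^0.072517 = 465.24 × 1.075211 = €500.2312
Market €503.66 > fair €500.2312: forward overpriced → cash-and-carry (buy spot, short the forward).
At maturity, profit = |F_mkt − F*| = |503.66 − 500.2312| = €3.43 per share

€3.43 per share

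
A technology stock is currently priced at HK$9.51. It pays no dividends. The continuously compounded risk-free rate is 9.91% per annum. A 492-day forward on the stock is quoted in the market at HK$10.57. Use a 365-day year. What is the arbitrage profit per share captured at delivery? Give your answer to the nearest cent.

Fair forward: F* = S·e^(carry·T), with carry = r = 0.0991
F* = 9.51 · e^(0.0991 × 492/365) = 9.51 · e^0.133581 = 9.51 × 1.142914 = HK$10.8691
Market HK$10.57 < fair HK$10.8691: forward underpriced → reverse cash-and-carry (short spot, go long the forward).
At maturity, profit = |F_mkt − F*| = |10.57 − 10.8691| = HK$0.30 per share

HK$0.30 per share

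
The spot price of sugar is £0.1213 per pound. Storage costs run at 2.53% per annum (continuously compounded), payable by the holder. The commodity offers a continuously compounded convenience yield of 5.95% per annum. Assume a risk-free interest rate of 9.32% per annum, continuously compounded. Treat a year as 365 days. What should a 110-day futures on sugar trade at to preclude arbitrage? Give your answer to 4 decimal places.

Net carry = r + u − y = 0.0932 + 0.0253 − 0.0595 = 0.0590
F = S·e^((r+u−y)T) = 0.1213 · e^(0.0590 × 110/365) = 0.1213 · e^0.017781
= 0.1213 × 1.017940 = £0.1235 per pound

£0.1235 per pound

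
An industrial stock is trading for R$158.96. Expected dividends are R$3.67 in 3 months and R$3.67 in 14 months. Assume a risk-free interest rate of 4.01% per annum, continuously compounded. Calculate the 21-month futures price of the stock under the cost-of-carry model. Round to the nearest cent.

PV(dividends) I = 3.67·e^(−0.0401·3/12) + 3.67·e^(−0.0401·14/12)
I = 3.6334 + 3.5023 = 7.1357
F = (S − I)·e^(rT) = (158.96 − 7.1357) · e^(0.0401·21/12)
= 151.8243 · e^0.070175 = 151.8243 × 1.072696 = R$162.86

R$162.86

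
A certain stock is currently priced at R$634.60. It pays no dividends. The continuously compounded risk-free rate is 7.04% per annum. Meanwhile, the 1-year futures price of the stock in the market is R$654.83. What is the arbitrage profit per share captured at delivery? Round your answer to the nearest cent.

Fair futures: F* = S·e^(carry·T), with carry = r = 0.0704
F* = 634.60 · e^(0.0704 × 1) = 634.60 · e^0.070400 = 634.60 × 1.072937 = R$680.8858
Market R$654.83 < fair R$680.8858: forward underpriced → reverse cash-and-carry (short spot, go long the forward).
At maturity, profit = |F_mkt − F*| = |654.83 − 680.8858| = R$26.06 per share

R$26.06 per share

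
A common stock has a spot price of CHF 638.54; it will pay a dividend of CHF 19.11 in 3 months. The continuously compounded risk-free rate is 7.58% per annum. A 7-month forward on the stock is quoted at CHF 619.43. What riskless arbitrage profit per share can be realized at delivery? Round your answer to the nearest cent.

PV(dividends) I = 19.11·e^(−0.0758·3/12) = 18.7513
Fair forward F* = (S − I)·e^(rT) = (638.54 − 18.7513)·e^0.044217 = 619.7887 × 1.045209 = 647.8087
Market CHF 619.43 < fair 647.8087: forward underpriced → reverse cash-and-carry (short the stock, invest proceeds at r, pay the dividends, go long the forward).
Profit at T = |F_mkt − F*| = |619.43 − 647.8087| = CHF 28.38 per share

CHF 28.38 per share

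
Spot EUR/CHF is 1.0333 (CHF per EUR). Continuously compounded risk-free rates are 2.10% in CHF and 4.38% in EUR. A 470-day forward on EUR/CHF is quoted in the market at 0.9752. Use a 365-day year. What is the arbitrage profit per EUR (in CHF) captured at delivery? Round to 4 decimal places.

Fair forward: F* = S·e^(carry·T), with carry = (r_CHF − r_EUR) = 0.0210 − 0.0438 = -0.0228
F* = 1.0333 · e^(-0.0228 × 470/365) = 1.0333 · e^-0.029359 = 1.0333 × 0.971068 = 1.0034
Market 0.9752 < fair 1.0034: forward underpriced → reverse cash-and-carry (short spot, go long the forward).
At maturity, profit = |F_mkt − F*| = |0.9752 − 1.0034| = 0.0282 per EUR (in CHF)

0.0282 per EUR (in CHF)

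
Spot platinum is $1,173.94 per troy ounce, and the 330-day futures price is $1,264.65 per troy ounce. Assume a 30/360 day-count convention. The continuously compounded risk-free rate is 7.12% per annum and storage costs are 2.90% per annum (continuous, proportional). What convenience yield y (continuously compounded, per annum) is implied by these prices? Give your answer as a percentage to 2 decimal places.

1.90%

F = S·e^((r+u−y)T) ⇒ (r+u−y) = ln(F/S)/T
ln(1264.65/1173.94) = 0.074430; /T ⇒ 0.081196
y = r + u − ln(F/S)/T = 0.0712 + 0.0290 − 0.081196 = 0.019004
y = 1.90%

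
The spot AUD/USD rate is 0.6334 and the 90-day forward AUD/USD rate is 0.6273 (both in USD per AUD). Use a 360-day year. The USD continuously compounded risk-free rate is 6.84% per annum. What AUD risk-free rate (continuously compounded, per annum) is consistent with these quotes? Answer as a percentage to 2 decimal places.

10.71%

F = S·e^((r_USD − r_AUD)T) ⇒ r_AUD = r_USD − ln(F/S)/T
ln(0.6273/0.6334) = -0.009677; /(90/360) = -0.038708
r_AUD = 0.0684 + 0.038708 = 0.107108
r_AUD = 10.71%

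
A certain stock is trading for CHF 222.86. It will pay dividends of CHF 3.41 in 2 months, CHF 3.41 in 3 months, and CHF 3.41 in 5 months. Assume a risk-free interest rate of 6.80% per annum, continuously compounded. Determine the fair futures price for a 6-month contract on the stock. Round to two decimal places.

CHF 220.18

PV(dividends) I = 3.41·e^(−0.0680·2/12) + 3.41·e^(−0.0680·3/12) + 3.41·e^(−0.0680·5/12)
I = 3.3716 + 3.3525 + 3.3147 = 10.0388
F = (S − I)·e^(rT) = (222.86 − 10.0388) · e^(0.0680·6/12)
= 212.8212 · e^0.034000 = 212.8212 × 1.034585 = CHF 220.18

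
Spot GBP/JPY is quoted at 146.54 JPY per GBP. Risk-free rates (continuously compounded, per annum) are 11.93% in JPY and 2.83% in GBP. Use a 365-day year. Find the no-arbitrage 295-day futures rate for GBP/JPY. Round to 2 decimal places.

157.72

F = S·e^((r_JPY − r_GBP)T) = 146.54 · e^((0.1193 − 0.0283) × 295/365)
= 146.54 · e^0.073548 = 146.54 × 1.076320
F = 157.72 JPY per GBP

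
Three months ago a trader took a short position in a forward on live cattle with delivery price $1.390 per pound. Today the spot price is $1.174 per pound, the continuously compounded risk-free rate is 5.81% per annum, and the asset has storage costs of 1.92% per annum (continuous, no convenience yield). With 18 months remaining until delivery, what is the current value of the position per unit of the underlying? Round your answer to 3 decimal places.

$0.066 per pound

Current fair forward for the remaining 18 months: F = S·e^((r + u)·T), (r + u) = 0.0581 + 0.0192 = 0.0773
F = 1.174 · e^(0.0773 × 18/12) = 1.174 × 1.122940 = 1.3183
Value of long forward = (F − K)·e^(−rT) = (1.3183 − 1.390) · e^(−0.0581·18/12)
= -0.0717 × 0.916540 = -0.066
Short position value = −(long value) = $0.066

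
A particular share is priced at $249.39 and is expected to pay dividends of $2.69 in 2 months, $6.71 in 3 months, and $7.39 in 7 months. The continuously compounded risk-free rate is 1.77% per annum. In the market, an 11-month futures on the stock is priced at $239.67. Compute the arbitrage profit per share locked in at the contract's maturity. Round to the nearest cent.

PV(dividends) I = 2.69·e^(−0.0177·2/12) + 6.71·e^(−0.0177·3/12) + 7.39·e^(−0.0177·7/12) = 16.6765
Fair futures F* = (S − I)·e^(rT) = (249.39 − 16.6765)·e^0.016225 = 232.7135 × 1.016357 = 236.5200
Market $239.67 > fair 236.5200: forward overpriced → cash-and-carry (borrow at r, buy the stock and collect the dividends, short the forward).
Profit at T = |F_mkt − F*| = |239.67 − 236.5200| = $3.15 per share

$3.15 per share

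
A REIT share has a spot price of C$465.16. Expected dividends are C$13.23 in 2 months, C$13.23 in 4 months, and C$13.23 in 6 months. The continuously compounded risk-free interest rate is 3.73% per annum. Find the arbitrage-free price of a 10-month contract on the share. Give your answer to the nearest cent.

PV(dividends) I = 13.23·e^(−0.0373·2/12) + 13.23·e^(−0.0373·4/12) + 13.23·e^(−0.0373·6/12)
I = 13.1480 + 13.0665 + 12.9855 = 39.2000
F = (S − I)·e^(rT) = (465.16 − 39.2000) · e^(0.0373·10/12)
= 425.9600 · e^0.031083 = 425.9600 × 1.031571 = C$439.41

C$439.41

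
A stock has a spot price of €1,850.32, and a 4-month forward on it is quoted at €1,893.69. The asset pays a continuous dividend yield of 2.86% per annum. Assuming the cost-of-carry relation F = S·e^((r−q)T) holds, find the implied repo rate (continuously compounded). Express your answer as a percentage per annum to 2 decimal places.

9.81%

From F = S·e^((r−q)T): (r − q) = ln(F/S)/T
ln(1893.69/1850.32) = ln(1.023439) = 0.023169
(r − q) = 0.023169 / (4/12) = 0.069507
r = ln(F/S)/T + q = 0.069507 + 0.0286 = 0.098107
r = 9.81%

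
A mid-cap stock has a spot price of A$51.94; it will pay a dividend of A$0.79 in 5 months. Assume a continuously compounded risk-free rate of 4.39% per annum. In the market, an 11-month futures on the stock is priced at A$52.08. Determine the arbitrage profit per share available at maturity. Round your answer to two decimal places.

PV(dividends) I = 0.79·e^(−0.0439·5/12) = 0.7757
Fair futures F* = (S − I)·e^(rT) = (51.94 − 0.7757)·e^0.040242 = 51.1643 × 1.041063 = 53.2653
Market A$52.08 < fair 53.2653: forward underpriced → reverse cash-and-carry (short the stock, invest proceeds at r, pay the dividends, go long the forward).
Profit at T = |F_mkt − F*| = |52.08 − 53.2653| = A$1.19 per share

A$1.19 per share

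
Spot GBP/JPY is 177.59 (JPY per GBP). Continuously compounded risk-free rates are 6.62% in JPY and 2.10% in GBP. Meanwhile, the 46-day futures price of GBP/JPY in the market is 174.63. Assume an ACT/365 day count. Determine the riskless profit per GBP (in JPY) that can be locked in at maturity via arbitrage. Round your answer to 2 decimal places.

3.97 per GBP (in JPY)

Fair futures: F* = S·e^(carry·T), with carry = (r_JPY − r_GBP) = 0.0662 − 0.0210 = 0.0452
F* = 177.59 · e^(0.0452 × 46/365) = 177.59 · e^0.005696 = 177.59 × 1.005712 = 178.6044
Market 174.63 < fair 178.6044: forward underpriced → reverse cash-and-carry (short spot, go long the forward).
At maturity, profit = |F_mkt − F*| = |174.63 − 178.6044| = 3.97 per GBP (in JPY)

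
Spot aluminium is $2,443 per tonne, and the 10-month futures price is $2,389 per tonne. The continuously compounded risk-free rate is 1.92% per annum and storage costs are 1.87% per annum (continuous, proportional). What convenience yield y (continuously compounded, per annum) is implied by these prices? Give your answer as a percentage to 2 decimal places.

F = S·e^((r+u−y)T) ⇒ (r+u−y) = ln(F/S)/T
ln(2389/2443) = -0.022352; /T ⇒ -0.026822
y = r + u − ln(F/S)/T = 0.0192 + 0.0187 + 0.026822 = 0.064722
y = 6.47%

6.47%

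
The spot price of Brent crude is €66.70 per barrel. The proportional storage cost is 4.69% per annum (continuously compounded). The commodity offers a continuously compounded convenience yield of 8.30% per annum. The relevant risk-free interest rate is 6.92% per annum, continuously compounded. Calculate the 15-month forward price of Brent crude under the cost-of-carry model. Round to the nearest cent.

Net carry = r + u − y = 0.0692 + 0.0469 − 0.0830 = 0.0331
F = S·e^((r+u−y)T) = 66.70 · e^(0.0331 × 15/12) = 66.70 · e^0.041375
= 66.70 × 1.042243 = €69.52 per barrel

€69.52 per barrel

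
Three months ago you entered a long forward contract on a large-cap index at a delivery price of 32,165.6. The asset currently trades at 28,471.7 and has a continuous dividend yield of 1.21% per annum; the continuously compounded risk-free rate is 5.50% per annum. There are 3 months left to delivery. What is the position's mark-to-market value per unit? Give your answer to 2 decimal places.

Current fair forward for the remaining 3 months: F = S·e^((r − q)·T), (r − q) = 0.0550 − 0.0121 = 0.0429
F = 28471.7 · e^(0.0429 × 3/12) = 28471.7 × 1.01078272 = 28778.7024
Value of long forward = (F − K)·e^(−rT) = (28778.7024 − 32165.6) · e^(−0.0550·3/12)
= -3386.8976 × 0.98634410 = -3340.65

-3340.65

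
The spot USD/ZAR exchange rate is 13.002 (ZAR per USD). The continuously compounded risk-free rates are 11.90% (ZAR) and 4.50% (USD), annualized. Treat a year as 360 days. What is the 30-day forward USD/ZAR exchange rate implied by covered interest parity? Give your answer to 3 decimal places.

13.082

F = S·e^((r_ZAR − r_USD)T) = 13.002 · e^((0.1190 − 0.0450) × 30/360)
= 13.002 · e^0.006167 = 13.002 × 1.006186
F = 13.082 ZAR per USD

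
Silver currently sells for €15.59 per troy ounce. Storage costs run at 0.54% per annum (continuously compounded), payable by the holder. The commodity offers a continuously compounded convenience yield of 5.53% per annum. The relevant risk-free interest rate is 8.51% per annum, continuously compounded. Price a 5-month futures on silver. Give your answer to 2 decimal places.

Net carry = r + u − y = 0.0851 + 0.0054 − 0.0553 = 0.0352
F = S·e^((r+u−y)T) = 15.59 · e^(0.0352 × 5/12) = 15.59 · e^0.014667
= 15.59 × 1.014775 = €15.82 per troy ounce

€15.82 per troy ounce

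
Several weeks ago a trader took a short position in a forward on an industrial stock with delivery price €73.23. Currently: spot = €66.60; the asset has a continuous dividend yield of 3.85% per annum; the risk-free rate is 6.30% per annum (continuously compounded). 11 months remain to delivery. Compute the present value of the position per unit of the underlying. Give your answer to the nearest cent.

Current fair forward for the remaining 11 months: F = S·e^((r − q)·T), (r − q) = 0.0630 − 0.0385 = 0.0245
F = 66.60 · e^(0.0245 × 11/12) = 66.60 × 1.022712 = 68.1126
Value of long forward = (F − K)·e^(−rT) = (68.1126 − 73.23) · e^(−0.0630·11/12)
= -5.1174 × 0.943886 = -4.83
Short position value = −(long value) = €4.83

€4.83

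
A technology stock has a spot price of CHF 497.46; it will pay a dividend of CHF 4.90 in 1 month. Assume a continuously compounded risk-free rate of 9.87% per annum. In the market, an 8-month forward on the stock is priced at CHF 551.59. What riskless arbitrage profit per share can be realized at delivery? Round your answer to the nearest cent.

CHF 25.49 per share

PV(dividends) I = 4.90·e^(−0.0987·1/12) = 4.8599
Fair forward F* = (S − I)·e^(rT) = (497.46 − 4.8599)·e^0.065800 = 492.6001 × 1.068013 = 526.1033
Market CHF 551.59 > fair 526.1033: forward overpriced → cash-and-carry (borrow at r, buy the stock and collect the dividends, short the forward).
Profit at T = |F_mkt − F*| = |551.59 − 526.1033| = CHF 25.49 per share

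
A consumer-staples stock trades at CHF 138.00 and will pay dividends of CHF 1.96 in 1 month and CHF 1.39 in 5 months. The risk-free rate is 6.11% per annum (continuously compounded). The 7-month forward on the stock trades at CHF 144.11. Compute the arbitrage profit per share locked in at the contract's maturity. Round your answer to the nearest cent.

PV(dividends) I = 1.96·e^(−0.0611·1/12) + 1.39·e^(−0.0611·5/12) = 3.3051
Fair forward F* = (S − I)·e^(rT) = (138.00 − 3.3051)·e^0.035642 = 134.6949 × 1.036285 = 139.5823
Market CHF 144.11 > fair 139.5823: forward overpriced → cash-and-carry (borrow at r, buy the stock and collect the dividends, short the forward).
Profit at T = |F_mkt − F*| = |144.11 − 139.5823| = CHF 4.53 per share

CHF 4.53 per share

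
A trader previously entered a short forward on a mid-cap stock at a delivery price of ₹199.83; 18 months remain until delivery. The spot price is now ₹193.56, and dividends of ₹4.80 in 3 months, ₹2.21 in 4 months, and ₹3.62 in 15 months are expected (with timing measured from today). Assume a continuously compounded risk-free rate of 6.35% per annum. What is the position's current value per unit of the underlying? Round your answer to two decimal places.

-₹1.65

PV(remaining dividends) I = 4.80·e^(−0.0635·3/12) + 2.21·e^(−0.0635·4/12) + 3.62·e^(−0.0635·15/12) = 10.2319
Current forward F = (S − I)·e^(rT) = (193.56 − 10.2319)·e^(0.0635·18/12) = 183.3281 × 1.099934 = 201.6488
Value (long) = (F − K)·e^(−rT) = (201.6488 − 199.83) × 0.909146 = 1.6536
Short position value = −(long value) = -₹1.65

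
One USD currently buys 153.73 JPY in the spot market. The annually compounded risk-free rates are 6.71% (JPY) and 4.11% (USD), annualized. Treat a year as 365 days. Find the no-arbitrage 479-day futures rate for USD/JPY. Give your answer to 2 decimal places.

By covered interest parity, F = S · (1+r_JPY)^T / (1+r_USD)^T
= 153.73 × 1.088966 / 1.054280 = 153.73 × 1.032900
F = 158.79 JPY per USD

158.79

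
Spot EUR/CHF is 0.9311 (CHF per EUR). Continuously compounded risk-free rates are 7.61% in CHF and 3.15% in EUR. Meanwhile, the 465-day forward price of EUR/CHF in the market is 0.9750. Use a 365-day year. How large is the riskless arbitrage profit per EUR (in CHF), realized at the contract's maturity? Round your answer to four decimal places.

Fair forward: F* = S·e^(carry·T), with carry = (r_CHF − r_EUR) = 0.0761 − 0.0315 = 0.0446
F* = 0.9311 · e^(0.0446 × 465/365) = 0.9311 · e^0.056819 = 0.9311 × 1.058464 = 0.9855
Market 0.9750 < fair 0.9855: forward underpriced → reverse cash-and-carry (short spot, go long the forward).
At maturity, profit = |F_mkt − F*| = |0.9750 − 0.9855| = 0.0105 per EUR (in CHF)

0.0105 per EUR (in CHF)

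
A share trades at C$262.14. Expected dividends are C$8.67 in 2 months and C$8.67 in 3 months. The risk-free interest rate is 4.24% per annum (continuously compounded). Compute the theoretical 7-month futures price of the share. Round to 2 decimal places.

C$251.09

PV(dividends) I = 8.67·e^(−0.0424·2/12) + 8.67·e^(−0.0424·3/12)
I = 8.6089 + 8.5786 = 17.1875
F = (S − I)·e^(rT) = (262.14 − 17.1875) · e^(0.0424·7/12)
= 244.9525 · e^0.024733 = 244.9525 × 1.025041 = C$251.09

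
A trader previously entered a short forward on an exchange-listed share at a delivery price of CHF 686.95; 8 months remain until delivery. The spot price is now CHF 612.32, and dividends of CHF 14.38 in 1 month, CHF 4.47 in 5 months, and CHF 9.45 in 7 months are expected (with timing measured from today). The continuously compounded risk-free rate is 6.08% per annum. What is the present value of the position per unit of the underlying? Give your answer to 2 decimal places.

PV(remaining dividends) I = 14.38·e^(−0.0608·1/12) + 4.47·e^(−0.0608·5/12) + 9.45·e^(−0.0608·7/12) = 27.7862
Current forward F = (S − I)·e^(rT) = (612.32 − 27.7862)·e^(0.0608·8/12) = 584.5338 × 1.041366 = 608.7136
Value (long) = (F − K)·e^(−rT) = (608.7136 − 686.95) × 0.960277 = -75.1286
Short position value = −(long value) = CHF 75.13

CHF 75.13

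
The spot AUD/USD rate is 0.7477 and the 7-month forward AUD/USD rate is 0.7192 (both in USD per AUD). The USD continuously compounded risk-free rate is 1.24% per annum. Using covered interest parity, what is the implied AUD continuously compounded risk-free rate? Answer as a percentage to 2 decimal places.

F = S·e^((r_USD − r_AUD)T) ⇒ r_AUD = r_USD − ln(F/S)/T
ln(0.7192/0.7477) = -0.038862; /(7/12) = -0.066621
r_AUD = 0.0124 + 0.066621 = 0.079021
r_AUD = 7.90%

7.90%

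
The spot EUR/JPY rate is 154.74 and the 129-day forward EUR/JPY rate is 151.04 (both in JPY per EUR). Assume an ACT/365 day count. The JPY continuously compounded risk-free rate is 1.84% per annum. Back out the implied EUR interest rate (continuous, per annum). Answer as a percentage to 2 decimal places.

F = S·e^((r_JPY − r_EUR)T) ⇒ r_EUR = r_JPY − ln(F/S)/T
ln(151.04/154.74) = -0.024202; /(129/365) = -0.068479
r_EUR = 0.0184 + 0.068479 = 0.086879
r_EUR = 8.69%

8.69%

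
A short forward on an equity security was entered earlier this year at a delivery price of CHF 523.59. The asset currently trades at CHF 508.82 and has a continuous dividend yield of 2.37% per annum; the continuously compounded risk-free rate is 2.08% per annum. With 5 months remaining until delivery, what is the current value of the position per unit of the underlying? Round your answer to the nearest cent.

Current fair forward for the remaining 5 months: F = S·e^((r − q)·T), (r − q) = 0.0208 − 0.0237 = -0.0029
F = 508.82 · e^(-0.0029 × 5/12) = 508.82 × 0.998792 = 508.2053
Value of long forward = (F − K)·e^(−rT) = (508.2053 − 523.59) · e^(−0.0208·5/12)
= -15.3847 × 0.991371 = -15.25
Short position value = −(long value) = CHF 15.25

CHF 15.25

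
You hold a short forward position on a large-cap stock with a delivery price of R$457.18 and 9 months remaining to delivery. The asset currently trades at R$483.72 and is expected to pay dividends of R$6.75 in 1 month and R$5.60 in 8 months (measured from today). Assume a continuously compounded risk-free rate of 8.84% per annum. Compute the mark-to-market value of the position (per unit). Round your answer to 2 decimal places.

-R$43.89

PV(remaining dividends) I = 6.75·e^(−0.0884·1/12) + 5.60·e^(−0.0884·8/12) = 11.9800
Current forward F = (S − I)·e^(rT) = (483.72 − 11.9800)·e^(0.0884·9/12) = 471.7400 × 1.068547 = 504.0764
Value (long) = (F − K)·e^(−rT) = (504.0764 − 457.18) × 0.935850 = 43.8880
Short position value = −(long value) = -R$43.89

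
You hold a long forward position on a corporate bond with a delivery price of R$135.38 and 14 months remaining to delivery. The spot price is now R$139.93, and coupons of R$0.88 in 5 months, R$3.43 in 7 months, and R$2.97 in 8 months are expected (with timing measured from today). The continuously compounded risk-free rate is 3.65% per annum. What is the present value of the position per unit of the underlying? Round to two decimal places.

PV(remaining coupons) I = 0.88·e^(−0.0365·5/12) + 3.43·e^(−0.0365·7/12) + 2.97·e^(−0.0365·8/12) = 7.1231
Current forward F = (S − I)·e^(rT) = (139.93 − 7.1231)·e^(0.0365·14/12) = 132.8069 × 1.043503 = 138.5844
Value (long) = (F − K)·e^(−rT) = (138.5844 − 135.38) × 0.958311 = 3.0708
Value = R$3.07

R$3.07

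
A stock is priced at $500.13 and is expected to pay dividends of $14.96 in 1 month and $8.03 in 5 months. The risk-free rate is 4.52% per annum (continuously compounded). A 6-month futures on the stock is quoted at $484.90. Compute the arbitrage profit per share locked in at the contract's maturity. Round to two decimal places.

PV(dividends) I = 14.96·e^(−0.0452·1/12) + 8.03·e^(−0.0452·5/12) = 22.7839
Fair futures F* = (S − I)·e^(rT) = (500.13 − 22.7839)·e^0.022600 = 477.3461 × 1.022857 = 488.2568
Market $484.90 < fair 488.2568: forward underpriced → reverse cash-and-carry (short the stock, invest proceeds at r, pay the dividends, go long the forward).
Profit at T = |F_mkt − F*| = |484.90 − 488.2568| = $3.36 per share

$3.36 per share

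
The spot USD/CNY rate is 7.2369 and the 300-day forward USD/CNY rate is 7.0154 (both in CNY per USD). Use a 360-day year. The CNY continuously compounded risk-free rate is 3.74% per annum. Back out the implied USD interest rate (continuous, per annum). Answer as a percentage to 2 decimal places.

F = S·e^((r_CNY − r_USD)T) ⇒ r_USD = r_CNY − ln(F/S)/T
ln(7.0154/7.2369) = -0.031085; /(300/360) = -0.037302
r_USD = 0.0374 + 0.037302 = 0.074702
r_USD = 7.47%

7.47%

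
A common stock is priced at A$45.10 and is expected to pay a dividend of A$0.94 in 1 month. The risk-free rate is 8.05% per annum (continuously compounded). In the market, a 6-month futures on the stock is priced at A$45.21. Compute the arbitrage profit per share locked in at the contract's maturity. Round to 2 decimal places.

A$0.77 per share

PV(dividends) I = 0.94·e^(−0.0805·1/12) = 0.9337
Fair futures F* = (S − I)·e^(rT) = (45.10 − 0.9337)·e^0.040250 = 44.1663 × 1.041071 = 45.9803
Market A$45.21 < fair 45.9803: forward underpriced → reverse cash-and-carry (short the stock, invest proceeds at r, pay the dividends, go long the forward).
Profit at T = |F_mkt − F*| = |45.21 − 45.9803| = A$0.77 per share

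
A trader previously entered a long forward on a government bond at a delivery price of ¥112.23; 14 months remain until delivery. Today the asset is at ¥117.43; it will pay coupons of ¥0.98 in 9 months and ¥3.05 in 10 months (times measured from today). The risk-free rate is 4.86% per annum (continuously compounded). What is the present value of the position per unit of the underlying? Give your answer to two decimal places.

¥7.51

PV(remaining coupons) I = 0.98·e^(−0.0486·9/12) + 3.05·e^(−0.0486·10/12) = 3.8739
Current forward F = (S − I)·e^(rT) = (117.43 − 3.8739)·e^(0.0486·14/12) = 113.5561 × 1.058338 = 120.1807
Value (long) = (F − K)·e^(−rT) = (120.1807 − 112.23) × 0.944877 = 7.5124
Value = ¥7.51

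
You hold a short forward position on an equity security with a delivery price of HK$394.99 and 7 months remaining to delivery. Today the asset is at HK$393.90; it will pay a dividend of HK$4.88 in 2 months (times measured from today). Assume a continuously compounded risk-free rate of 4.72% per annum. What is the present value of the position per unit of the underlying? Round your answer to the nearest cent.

-HK$4.80

PV(remaining dividends) I = 4.88·e^(−0.0472·2/12) = 4.8418
Current forward F = (S − I)·e^(rT) = (393.90 − 4.8418)·e^(0.0472·7/12) = 389.0582 × 1.027916 = 399.9191
Value (long) = (F − K)·e^(−rT) = (399.9191 − 394.99) × 0.972842 = 4.7952
Short position value = −(long value) = -HK$4.80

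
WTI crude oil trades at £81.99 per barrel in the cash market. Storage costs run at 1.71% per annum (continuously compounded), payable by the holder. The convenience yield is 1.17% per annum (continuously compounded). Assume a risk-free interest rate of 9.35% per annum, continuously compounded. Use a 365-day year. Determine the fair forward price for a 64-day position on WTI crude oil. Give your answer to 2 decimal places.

Net carry = r + u − y = 0.0935 + 0.0171 − 0.0117 = 0.0989
F = S·e^((r+u−y)T) = 81.99 · e^(0.0989 × 64/365) = 81.99 · e^0.017341
= 81.99 × 1.017492 = £83.42 per barrel

£83.42 per barrel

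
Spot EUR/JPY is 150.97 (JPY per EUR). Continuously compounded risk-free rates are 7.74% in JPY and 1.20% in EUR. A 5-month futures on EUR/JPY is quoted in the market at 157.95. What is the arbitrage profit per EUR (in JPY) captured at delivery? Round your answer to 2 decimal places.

Fair futures: F* = S·e^(carry·T), with carry = (r_JPY − r_EUR) = 0.0774 − 0.0120 = 0.0654
F* = 150.97 · e^(0.0654 × 5/12) = 150.97 · e^0.027250 = 150.97 × 1.027625 = 155.1405
Market 157.95 > fair 155.1405: forward overpriced → cash-and-carry (buy spot, short the forward).
At maturity, profit = |F_mkt − F*| = |157.95 − 155.1405| = 2.81 per EUR (in JPY)

2.81 per EUR (in JPY)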